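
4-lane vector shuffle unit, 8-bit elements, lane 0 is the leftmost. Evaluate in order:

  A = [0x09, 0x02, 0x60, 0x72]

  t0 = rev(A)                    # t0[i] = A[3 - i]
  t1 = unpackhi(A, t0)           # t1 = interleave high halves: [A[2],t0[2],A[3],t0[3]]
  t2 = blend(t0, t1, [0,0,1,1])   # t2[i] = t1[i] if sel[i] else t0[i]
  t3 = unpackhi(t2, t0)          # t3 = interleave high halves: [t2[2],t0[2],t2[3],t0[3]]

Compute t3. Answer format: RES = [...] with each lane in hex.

t0 = [0x72, 0x60, 0x02, 0x09]
t1 = [0x60, 0x02, 0x72, 0x09]
t2 = [0x72, 0x60, 0x72, 0x09]
t3 = [0x72, 0x02, 0x09, 0x09]

RES = [0x72, 0x02, 0x09, 0x09]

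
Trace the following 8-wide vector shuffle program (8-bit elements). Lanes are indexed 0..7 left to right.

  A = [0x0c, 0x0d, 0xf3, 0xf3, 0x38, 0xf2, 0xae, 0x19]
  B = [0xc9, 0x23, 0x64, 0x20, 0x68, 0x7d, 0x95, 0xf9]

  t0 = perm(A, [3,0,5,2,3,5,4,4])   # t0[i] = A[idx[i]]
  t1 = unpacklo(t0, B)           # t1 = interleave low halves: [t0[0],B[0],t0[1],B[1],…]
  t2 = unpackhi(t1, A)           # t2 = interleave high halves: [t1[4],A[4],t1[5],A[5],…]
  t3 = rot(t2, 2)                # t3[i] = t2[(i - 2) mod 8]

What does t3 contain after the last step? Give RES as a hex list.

RES = [0x20, 0x19, 0xf2, 0x38, 0x64, 0xf2, 0xf3, 0xae]

  t0: f3 0c f2 f3 f3 f2 38 38
  t1: f3 c9 0c 23 f2 64 f3 20
  t2: f2 38 64 f2 f3 ae 20 19
  t3: 20 19 f2 38 64 f2 f3 ae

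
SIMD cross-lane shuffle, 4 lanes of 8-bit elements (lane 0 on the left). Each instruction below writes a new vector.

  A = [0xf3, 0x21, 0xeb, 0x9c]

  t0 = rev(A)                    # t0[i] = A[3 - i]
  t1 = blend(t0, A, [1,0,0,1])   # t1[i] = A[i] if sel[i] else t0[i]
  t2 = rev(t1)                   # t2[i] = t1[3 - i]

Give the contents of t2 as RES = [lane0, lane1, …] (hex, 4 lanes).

RES = [ 0x9c  0x21  0xeb  0xf3 ]

t0 = [0x9c, 0xeb, 0x21, 0xf3]
t1 = [0xf3, 0xeb, 0x21, 0x9c]
t2 = [0x9c, 0x21, 0xeb, 0xf3]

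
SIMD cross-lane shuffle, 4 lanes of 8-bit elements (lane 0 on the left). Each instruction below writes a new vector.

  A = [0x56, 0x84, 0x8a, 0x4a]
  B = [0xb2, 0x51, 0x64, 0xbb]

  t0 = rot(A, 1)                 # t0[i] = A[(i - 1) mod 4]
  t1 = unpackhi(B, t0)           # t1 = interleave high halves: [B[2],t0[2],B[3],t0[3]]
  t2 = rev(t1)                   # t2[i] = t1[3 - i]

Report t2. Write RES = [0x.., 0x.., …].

RES = [0x8a, 0xbb, 0x84, 0x64]

t0 = [0x4a, 0x56, 0x84, 0x8a]
t1 = [0x64, 0x84, 0xbb, 0x8a]
t2 = [0x8a, 0xbb, 0x84, 0x64]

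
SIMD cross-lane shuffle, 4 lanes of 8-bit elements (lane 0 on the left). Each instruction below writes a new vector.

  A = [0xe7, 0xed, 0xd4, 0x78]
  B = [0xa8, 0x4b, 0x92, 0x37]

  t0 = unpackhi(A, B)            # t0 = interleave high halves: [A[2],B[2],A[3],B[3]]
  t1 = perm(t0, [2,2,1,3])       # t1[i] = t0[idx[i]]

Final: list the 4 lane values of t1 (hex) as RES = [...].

  t0: d4 92 78 37
  t1: 78 78 92 37

RES = [ 0x78  0x78  0x92  0x37 ]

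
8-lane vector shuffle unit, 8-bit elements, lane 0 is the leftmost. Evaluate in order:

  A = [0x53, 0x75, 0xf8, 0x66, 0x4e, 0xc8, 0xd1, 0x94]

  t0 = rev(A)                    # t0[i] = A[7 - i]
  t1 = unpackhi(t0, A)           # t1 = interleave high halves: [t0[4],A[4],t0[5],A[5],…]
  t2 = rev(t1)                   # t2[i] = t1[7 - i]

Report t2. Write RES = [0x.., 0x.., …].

RES = [ 0x94  0x53  0xd1  0x75  0xc8  0xf8  0x4e  0x66 ]

t0 = [0x94, 0xd1, 0xc8, 0x4e, 0x66, 0xf8, 0x75, 0x53]
t1 = [0x66, 0x4e, 0xf8, 0xc8, 0x75, 0xd1, 0x53, 0x94]
t2 = [0x94, 0x53, 0xd1, 0x75, 0xc8, 0xf8, 0x4e, 0x66]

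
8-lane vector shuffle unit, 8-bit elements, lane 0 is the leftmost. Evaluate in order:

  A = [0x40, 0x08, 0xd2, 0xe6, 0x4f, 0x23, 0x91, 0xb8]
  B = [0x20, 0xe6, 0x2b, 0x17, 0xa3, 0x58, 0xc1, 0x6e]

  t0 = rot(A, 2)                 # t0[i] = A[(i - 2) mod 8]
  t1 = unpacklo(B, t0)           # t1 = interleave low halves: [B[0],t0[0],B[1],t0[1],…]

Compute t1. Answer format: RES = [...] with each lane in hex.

  t0: 91 b8 40 08 d2 e6 4f 23
  t1: 20 91 e6 b8 2b 40 17 08

RES = [ 0x20  0x91  0xe6  0xb8  0x2b  0x40  0x17  0x08 ]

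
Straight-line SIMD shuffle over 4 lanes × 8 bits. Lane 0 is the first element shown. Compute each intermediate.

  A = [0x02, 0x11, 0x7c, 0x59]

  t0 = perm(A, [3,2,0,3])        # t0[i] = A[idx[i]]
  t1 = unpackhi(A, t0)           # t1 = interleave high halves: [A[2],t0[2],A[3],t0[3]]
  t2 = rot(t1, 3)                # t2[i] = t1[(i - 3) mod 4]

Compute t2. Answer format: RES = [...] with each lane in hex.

RES = [ 0x02  0x59  0x59  0x7c ]

t0 = [0x59, 0x7c, 0x02, 0x59]
t1 = [0x7c, 0x02, 0x59, 0x59]
t2 = [0x02, 0x59, 0x59, 0x7c]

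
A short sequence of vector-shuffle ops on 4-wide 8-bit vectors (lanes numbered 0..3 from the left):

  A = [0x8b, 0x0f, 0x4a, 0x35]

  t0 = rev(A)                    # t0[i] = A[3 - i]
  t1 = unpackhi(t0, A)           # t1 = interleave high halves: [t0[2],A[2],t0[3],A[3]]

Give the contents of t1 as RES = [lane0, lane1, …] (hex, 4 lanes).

t0 = [0x35, 0x4a, 0x0f, 0x8b]
t1 = [0x0f, 0x4a, 0x8b, 0x35]

RES = [0x0f, 0x4a, 0x8b, 0x35]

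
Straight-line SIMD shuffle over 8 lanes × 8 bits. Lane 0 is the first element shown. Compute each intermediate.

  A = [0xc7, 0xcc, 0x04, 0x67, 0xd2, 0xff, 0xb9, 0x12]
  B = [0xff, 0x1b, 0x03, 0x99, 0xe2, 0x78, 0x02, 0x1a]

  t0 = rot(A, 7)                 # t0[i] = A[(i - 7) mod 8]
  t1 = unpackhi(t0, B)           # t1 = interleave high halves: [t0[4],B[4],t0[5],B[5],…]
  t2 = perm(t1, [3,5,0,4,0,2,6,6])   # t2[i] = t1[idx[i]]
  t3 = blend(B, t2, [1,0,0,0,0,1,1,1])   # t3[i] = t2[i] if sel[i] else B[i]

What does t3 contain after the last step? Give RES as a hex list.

→ t0 |cc|04|67|d2|ff|b9|12|c7|
→ t1 |ff|e2|b9|78|12|02|c7|1a|
→ t2 |78|02|ff|12|ff|b9|c7|c7|
→ t3 |78|1b|03|99|e2|b9|c7|c7|

RES = [ 0x78  0x1b  0x03  0x99  0xe2  0xb9  0xc7  0xc7 ]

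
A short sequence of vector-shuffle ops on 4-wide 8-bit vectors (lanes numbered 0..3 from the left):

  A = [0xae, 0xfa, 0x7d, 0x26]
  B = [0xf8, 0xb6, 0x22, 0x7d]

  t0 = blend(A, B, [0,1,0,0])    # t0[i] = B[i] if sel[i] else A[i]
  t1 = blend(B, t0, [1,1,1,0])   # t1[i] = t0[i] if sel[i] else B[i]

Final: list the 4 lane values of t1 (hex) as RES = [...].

→ t0 |ae|b6|7d|26|
→ t1 |ae|b6|7d|7d|

RES = [0xae, 0xb6, 0x7d, 0x7d]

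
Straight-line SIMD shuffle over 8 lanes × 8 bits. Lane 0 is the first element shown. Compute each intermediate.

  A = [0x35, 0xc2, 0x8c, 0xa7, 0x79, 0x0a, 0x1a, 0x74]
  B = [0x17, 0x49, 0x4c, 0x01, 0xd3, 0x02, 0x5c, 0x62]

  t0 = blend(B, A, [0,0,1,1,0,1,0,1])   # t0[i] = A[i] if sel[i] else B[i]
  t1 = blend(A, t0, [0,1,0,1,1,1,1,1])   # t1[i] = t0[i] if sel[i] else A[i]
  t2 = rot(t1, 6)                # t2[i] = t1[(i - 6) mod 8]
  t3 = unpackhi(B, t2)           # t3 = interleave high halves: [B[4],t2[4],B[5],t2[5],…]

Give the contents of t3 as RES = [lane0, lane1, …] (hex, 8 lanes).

→ t0 |17|49|8c|a7|d3|0a|5c|74|
→ t1 |35|49|8c|a7|d3|0a|5c|74|
→ t2 |8c|a7|d3|0a|5c|74|35|49|
→ t3 |d3|5c|02|74|5c|35|62|49|

RES = [ 0xd3  0x5c  0x02  0x74  0x5c  0x35  0x62  0x49 ]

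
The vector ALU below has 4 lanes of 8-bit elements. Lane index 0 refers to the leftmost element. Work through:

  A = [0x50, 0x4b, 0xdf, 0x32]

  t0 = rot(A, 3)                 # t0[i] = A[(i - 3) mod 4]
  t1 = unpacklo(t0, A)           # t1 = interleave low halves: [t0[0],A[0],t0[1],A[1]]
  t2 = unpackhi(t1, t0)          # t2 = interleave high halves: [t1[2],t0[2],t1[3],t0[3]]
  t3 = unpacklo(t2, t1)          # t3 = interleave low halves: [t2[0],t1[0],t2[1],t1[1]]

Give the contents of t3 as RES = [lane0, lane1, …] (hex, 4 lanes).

RES = [0xdf, 0x4b, 0x32, 0x50]

t0 = [0x4b, 0xdf, 0x32, 0x50]
t1 = [0x4b, 0x50, 0xdf, 0x4b]
t2 = [0xdf, 0x32, 0x4b, 0x50]
t3 = [0xdf, 0x4b, 0x32, 0x50]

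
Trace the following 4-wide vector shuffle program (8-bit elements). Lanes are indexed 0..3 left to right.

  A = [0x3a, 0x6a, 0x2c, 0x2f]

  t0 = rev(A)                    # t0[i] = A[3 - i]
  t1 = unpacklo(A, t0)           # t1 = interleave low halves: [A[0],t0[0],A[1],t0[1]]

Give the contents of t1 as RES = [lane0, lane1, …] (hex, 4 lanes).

t0 = [0x2f, 0x2c, 0x6a, 0x3a]
t1 = [0x3a, 0x2f, 0x6a, 0x2c]

RES = [ 0x3a  0x2f  0x6a  0x2c ]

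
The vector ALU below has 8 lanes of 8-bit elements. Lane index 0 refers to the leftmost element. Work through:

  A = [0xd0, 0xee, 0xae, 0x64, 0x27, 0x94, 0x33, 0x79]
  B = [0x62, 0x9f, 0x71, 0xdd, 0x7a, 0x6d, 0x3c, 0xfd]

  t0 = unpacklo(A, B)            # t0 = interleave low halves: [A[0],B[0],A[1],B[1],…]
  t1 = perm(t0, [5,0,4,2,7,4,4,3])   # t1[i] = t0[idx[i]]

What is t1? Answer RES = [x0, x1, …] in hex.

  t0: d0 62 ee 9f ae 71 64 dd
  t1: 71 d0 ae ee dd ae ae 9f

RES = [0x71, 0xd0, 0xae, 0xee, 0xdd, 0xae, 0xae, 0x9f]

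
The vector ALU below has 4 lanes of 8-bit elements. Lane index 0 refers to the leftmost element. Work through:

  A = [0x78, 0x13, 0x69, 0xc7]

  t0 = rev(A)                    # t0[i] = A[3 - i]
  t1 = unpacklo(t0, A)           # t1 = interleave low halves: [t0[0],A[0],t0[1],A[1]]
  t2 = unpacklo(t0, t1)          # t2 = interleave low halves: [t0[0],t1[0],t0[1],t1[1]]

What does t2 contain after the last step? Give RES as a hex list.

RES = [0xc7, 0xc7, 0x69, 0x78]

t0 = [0xc7, 0x69, 0x13, 0x78]
t1 = [0xc7, 0x78, 0x69, 0x13]
t2 = [0xc7, 0xc7, 0x69, 0x78]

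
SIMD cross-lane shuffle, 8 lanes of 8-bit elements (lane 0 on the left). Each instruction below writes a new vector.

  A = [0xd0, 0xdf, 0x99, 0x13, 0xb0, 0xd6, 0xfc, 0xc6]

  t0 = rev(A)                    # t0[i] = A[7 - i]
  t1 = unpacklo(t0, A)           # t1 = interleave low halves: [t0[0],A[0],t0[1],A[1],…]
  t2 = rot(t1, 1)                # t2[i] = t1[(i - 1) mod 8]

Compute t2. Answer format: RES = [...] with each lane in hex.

  t0: c6 fc d6 b0 13 99 df d0
  t1: c6 d0 fc df d6 99 b0 13
  t2: 13 c6 d0 fc df d6 99 b0

RES = [ 0x13  0xc6  0xd0  0xfc  0xdf  0xd6  0x99  0xb0 ]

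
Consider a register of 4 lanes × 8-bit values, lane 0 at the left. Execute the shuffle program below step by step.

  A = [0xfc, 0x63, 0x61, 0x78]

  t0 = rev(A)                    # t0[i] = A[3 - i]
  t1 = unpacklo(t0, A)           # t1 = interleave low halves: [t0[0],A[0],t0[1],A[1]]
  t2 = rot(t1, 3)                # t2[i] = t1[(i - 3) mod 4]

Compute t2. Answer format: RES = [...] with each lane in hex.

t0 = [0x78, 0x61, 0x63, 0xfc]
t1 = [0x78, 0xfc, 0x61, 0x63]
t2 = [0xfc, 0x61, 0x63, 0x78]

RES = [0xfc, 0x61, 0x63, 0x78]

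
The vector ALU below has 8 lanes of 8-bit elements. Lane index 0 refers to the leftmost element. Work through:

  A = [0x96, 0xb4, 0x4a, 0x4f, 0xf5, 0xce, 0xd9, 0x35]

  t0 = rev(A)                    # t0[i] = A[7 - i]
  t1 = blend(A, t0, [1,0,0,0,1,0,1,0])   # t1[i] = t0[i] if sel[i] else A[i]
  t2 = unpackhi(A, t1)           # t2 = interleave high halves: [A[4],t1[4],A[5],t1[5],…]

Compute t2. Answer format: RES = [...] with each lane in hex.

t0 = [0x35, 0xd9, 0xce, 0xf5, 0x4f, 0x4a, 0xb4, 0x96]
t1 = [0x35, 0xb4, 0x4a, 0x4f, 0x4f, 0xce, 0xb4, 0x35]
t2 = [0xf5, 0x4f, 0xce, 0xce, 0xd9, 0xb4, 0x35, 0x35]

RES = [ 0xf5  0x4f  0xce  0xce  0xd9  0xb4  0x35  0x35 ]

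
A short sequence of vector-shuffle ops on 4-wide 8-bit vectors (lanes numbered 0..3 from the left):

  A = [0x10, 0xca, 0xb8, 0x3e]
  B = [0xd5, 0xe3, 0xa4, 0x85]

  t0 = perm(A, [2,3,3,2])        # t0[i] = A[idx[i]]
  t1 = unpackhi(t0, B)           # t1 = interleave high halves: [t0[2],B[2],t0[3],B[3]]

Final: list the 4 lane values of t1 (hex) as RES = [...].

→ t0 |b8|3e|3e|b8|
→ t1 |3e|a4|b8|85|

RES = [ 0x3e  0xa4  0xb8  0x85 ]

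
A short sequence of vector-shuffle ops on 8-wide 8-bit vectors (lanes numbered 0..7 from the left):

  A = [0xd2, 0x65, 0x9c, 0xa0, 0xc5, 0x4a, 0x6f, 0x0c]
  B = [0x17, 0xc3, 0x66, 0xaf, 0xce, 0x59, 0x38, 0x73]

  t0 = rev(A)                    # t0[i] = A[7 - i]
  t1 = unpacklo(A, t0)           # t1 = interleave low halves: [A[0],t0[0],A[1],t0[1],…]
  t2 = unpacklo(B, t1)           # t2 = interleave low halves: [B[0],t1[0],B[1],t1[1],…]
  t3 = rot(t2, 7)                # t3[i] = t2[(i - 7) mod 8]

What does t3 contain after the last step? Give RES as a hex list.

  t0: 0c 6f 4a c5 a0 9c 65 d2
  t1: d2 0c 65 6f 9c 4a a0 c5
  t2: 17 d2 c3 0c 66 65 af 6f
  t3: d2 c3 0c 66 65 af 6f 17

RES = [0xd2, 0xc3, 0x0c, 0x66, 0x65, 0xaf, 0x6f, 0x17]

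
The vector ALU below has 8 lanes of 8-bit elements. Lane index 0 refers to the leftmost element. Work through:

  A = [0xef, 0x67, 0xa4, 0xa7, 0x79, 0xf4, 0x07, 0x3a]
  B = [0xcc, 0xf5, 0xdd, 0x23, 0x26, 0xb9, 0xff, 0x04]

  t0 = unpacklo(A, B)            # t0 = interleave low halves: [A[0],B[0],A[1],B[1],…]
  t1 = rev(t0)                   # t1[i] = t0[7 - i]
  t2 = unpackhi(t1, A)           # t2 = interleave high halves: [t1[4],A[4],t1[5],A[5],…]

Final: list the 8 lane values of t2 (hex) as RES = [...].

→ t0 |ef|cc|67|f5|a4|dd|a7|23|
→ t1 |23|a7|dd|a4|f5|67|cc|ef|
→ t2 |f5|79|67|f4|cc|07|ef|3a|

RES = [0xf5, 0x79, 0x67, 0xf4, 0xcc, 0x07, 0xef, 0x3a]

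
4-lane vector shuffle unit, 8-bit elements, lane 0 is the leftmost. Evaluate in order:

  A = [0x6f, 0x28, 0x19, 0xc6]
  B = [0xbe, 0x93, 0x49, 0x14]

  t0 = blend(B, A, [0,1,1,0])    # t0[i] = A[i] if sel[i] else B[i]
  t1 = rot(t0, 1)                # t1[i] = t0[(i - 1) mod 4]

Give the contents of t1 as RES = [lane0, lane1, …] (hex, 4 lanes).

  t0: be 28 19 14
  t1: 14 be 28 19

RES = [ 0x14  0xbe  0x28  0x19 ]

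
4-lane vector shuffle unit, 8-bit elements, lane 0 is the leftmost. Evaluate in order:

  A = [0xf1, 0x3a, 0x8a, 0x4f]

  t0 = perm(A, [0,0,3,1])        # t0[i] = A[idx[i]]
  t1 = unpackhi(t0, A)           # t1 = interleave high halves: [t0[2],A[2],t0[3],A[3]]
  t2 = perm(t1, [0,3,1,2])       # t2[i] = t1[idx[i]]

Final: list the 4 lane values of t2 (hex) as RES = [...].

RES = [0x4f, 0x4f, 0x8a, 0x3a]

t0 = [0xf1, 0xf1, 0x4f, 0x3a]
t1 = [0x4f, 0x8a, 0x3a, 0x4f]
t2 = [0x4f, 0x4f, 0x8a, 0x3a]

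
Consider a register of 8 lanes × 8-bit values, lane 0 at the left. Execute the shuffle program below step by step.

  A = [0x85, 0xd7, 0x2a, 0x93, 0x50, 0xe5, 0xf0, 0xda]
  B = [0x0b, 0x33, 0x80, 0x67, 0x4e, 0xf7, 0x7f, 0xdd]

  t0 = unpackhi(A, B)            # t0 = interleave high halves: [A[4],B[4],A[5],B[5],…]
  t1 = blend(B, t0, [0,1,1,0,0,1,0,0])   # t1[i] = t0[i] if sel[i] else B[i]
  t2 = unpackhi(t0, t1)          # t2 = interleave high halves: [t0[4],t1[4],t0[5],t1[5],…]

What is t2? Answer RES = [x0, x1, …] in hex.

RES = [ 0xf0  0x4e  0x7f  0x7f  0xda  0x7f  0xdd  0xdd ]

t0 = [0x50, 0x4e, 0xe5, 0xf7, 0xf0, 0x7f, 0xda, 0xdd]
t1 = [0x0b, 0x4e, 0xe5, 0x67, 0x4e, 0x7f, 0x7f, 0xdd]
t2 = [0xf0, 0x4e, 0x7f, 0x7f, 0xda, 0x7f, 0xdd, 0xdd]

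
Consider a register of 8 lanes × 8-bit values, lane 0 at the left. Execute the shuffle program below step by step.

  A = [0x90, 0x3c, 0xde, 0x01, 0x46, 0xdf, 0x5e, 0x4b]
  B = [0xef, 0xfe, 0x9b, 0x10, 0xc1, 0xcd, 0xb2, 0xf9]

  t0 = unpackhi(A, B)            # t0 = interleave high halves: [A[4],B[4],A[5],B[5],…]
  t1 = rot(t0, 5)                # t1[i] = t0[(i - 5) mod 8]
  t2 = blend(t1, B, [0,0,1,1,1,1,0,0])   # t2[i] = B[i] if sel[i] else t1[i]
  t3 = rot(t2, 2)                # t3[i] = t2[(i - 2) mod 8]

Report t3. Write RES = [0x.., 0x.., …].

RES = [0xc1, 0xdf, 0xcd, 0x5e, 0x9b, 0x10, 0xc1, 0xcd]

t0 = [0x46, 0xc1, 0xdf, 0xcd, 0x5e, 0xb2, 0x4b, 0xf9]
t1 = [0xcd, 0x5e, 0xb2, 0x4b, 0xf9, 0x46, 0xc1, 0xdf]
t2 = [0xcd, 0x5e, 0x9b, 0x10, 0xc1, 0xcd, 0xc1, 0xdf]
t3 = [0xc1, 0xdf, 0xcd, 0x5e, 0x9b, 0x10, 0xc1, 0xcd]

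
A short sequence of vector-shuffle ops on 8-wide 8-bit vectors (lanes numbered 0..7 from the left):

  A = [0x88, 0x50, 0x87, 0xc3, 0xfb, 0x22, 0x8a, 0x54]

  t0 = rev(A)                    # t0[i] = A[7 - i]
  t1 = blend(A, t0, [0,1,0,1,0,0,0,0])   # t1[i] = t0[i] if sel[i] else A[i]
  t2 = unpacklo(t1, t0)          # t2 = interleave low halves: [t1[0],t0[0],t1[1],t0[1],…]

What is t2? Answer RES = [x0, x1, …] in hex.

RES = [0x88, 0x54, 0x8a, 0x8a, 0x87, 0x22, 0xfb, 0xfb]

t0 = [0x54, 0x8a, 0x22, 0xfb, 0xc3, 0x87, 0x50, 0x88]
t1 = [0x88, 0x8a, 0x87, 0xfb, 0xfb, 0x22, 0x8a, 0x54]
t2 = [0x88, 0x54, 0x8a, 0x8a, 0x87, 0x22, 0xfb, 0xfb]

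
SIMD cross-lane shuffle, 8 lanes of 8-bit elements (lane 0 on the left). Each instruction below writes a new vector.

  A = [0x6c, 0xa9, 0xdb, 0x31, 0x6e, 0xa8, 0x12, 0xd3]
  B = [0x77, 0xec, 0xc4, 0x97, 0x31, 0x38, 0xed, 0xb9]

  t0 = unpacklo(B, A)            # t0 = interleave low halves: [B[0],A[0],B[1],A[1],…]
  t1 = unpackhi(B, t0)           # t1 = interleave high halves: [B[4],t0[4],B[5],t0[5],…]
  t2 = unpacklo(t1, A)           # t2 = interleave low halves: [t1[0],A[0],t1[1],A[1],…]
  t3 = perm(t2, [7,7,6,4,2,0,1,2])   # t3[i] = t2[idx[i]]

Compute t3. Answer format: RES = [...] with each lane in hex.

RES = [ 0x31  0x31  0xdb  0x38  0xc4  0x31  0x6c  0xc4 ]

t0 = [0x77, 0x6c, 0xec, 0xa9, 0xc4, 0xdb, 0x97, 0x31]
t1 = [0x31, 0xc4, 0x38, 0xdb, 0xed, 0x97, 0xb9, 0x31]
t2 = [0x31, 0x6c, 0xc4, 0xa9, 0x38, 0xdb, 0xdb, 0x31]
t3 = [0x31, 0x31, 0xdb, 0x38, 0xc4, 0x31, 0x6c, 0xc4]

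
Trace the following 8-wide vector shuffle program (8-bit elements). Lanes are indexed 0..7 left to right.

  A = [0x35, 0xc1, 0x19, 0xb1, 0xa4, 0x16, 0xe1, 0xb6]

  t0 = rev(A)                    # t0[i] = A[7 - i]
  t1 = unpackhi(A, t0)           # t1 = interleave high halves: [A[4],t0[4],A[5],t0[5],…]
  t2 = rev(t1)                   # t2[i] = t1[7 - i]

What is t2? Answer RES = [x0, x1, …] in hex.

RES = [0x35, 0xb6, 0xc1, 0xe1, 0x19, 0x16, 0xb1, 0xa4]

  t0: b6 e1 16 a4 b1 19 c1 35
  t1: a4 b1 16 19 e1 c1 b6 35
  t2: 35 b6 c1 e1 19 16 b1 a4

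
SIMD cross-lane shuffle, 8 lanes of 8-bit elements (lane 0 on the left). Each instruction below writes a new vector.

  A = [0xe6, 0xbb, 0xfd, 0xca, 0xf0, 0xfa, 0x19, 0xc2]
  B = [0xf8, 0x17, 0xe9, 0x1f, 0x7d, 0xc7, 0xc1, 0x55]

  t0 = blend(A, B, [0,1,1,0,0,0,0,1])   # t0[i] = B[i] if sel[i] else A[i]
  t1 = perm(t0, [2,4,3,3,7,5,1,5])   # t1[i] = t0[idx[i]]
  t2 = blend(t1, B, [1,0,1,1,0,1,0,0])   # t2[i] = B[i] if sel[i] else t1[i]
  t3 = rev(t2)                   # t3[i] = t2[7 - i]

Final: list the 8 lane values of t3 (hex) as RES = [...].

RES = [ 0xfa  0x17  0xc7  0x55  0x1f  0xe9  0xf0  0xf8 ]

  t0: e6 17 e9 ca f0 fa 19 55
  t1: e9 f0 ca ca 55 fa 17 fa
  t2: f8 f0 e9 1f 55 c7 17 fa
  t3: fa 17 c7 55 1f e9 f0 f8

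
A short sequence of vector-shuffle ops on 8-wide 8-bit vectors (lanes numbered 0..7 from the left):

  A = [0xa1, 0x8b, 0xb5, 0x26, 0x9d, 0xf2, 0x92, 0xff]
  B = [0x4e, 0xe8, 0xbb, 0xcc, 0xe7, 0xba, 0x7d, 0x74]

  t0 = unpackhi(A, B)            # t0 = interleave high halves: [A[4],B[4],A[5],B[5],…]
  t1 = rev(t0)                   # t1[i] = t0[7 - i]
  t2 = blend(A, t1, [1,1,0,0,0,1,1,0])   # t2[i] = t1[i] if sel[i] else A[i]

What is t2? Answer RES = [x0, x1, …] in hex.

RES = [0x74, 0xff, 0xb5, 0x26, 0x9d, 0xf2, 0xe7, 0xff]

  t0: 9d e7 f2 ba 92 7d ff 74
  t1: 74 ff 7d 92 ba f2 e7 9d
  t2: 74 ff b5 26 9d f2 e7 ff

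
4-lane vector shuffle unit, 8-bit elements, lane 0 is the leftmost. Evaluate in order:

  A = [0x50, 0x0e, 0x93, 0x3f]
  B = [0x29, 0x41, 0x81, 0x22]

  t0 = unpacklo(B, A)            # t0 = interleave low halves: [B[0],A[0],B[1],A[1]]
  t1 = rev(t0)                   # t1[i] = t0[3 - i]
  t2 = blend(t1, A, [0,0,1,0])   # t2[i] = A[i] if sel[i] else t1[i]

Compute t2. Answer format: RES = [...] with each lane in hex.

RES = [ 0x0e  0x41  0x93  0x29 ]

→ t0 |29|50|41|0e|
→ t1 |0e|41|50|29|
→ t2 |0e|41|93|29|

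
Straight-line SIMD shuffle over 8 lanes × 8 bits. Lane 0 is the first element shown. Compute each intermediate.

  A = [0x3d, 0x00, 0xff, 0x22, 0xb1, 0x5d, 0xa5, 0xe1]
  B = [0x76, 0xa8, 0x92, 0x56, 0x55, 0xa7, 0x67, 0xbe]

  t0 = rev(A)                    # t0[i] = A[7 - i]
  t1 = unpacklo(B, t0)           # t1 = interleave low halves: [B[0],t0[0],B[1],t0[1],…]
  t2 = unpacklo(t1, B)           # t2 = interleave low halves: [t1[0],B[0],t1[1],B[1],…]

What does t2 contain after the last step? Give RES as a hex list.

RES = [0x76, 0x76, 0xe1, 0xa8, 0xa8, 0x92, 0xa5, 0x56]

→ t0 |e1|a5|5d|b1|22|ff|00|3d|
→ t1 |76|e1|a8|a5|92|5d|56|b1|
→ t2 |76|76|e1|a8|a8|92|a5|56|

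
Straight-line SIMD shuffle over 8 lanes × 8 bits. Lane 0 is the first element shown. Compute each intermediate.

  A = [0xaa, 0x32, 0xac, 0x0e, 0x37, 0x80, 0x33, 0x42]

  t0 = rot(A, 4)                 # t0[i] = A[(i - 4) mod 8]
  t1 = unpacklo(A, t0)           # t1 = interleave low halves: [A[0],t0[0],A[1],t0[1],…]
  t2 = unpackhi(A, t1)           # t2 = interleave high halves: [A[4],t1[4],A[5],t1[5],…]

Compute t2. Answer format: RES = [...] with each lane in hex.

→ t0 |37|80|33|42|aa|32|ac|0e|
→ t1 |aa|37|32|80|ac|33|0e|42|
→ t2 |37|ac|80|33|33|0e|42|42|

RES = [ 0x37  0xac  0x80  0x33  0x33  0x0e  0x42  0x42 ]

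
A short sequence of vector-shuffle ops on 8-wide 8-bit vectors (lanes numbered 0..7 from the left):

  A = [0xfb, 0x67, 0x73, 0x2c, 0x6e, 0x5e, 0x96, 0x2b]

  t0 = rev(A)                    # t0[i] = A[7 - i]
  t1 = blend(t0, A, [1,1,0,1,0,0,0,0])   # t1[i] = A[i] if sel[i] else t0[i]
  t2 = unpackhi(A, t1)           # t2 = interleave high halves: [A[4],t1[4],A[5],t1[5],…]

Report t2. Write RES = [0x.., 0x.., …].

RES = [ 0x6e  0x2c  0x5e  0x73  0x96  0x67  0x2b  0xfb ]

t0 = [0x2b, 0x96, 0x5e, 0x6e, 0x2c, 0x73, 0x67, 0xfb]
t1 = [0xfb, 0x67, 0x5e, 0x2c, 0x2c, 0x73, 0x67, 0xfb]
t2 = [0x6e, 0x2c, 0x5e, 0x73, 0x96, 0x67, 0x2b, 0xfb]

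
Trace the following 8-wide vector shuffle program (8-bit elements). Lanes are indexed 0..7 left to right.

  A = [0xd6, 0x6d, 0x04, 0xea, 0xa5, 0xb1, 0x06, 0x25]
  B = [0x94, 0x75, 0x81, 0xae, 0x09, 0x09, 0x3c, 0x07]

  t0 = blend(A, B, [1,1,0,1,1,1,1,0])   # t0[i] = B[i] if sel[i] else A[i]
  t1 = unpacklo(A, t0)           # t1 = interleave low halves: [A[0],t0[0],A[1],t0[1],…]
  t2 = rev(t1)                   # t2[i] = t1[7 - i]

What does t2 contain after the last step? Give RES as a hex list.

  t0: 94 75 04 ae 09 09 3c 25
  t1: d6 94 6d 75 04 04 ea ae
  t2: ae ea 04 04 75 6d 94 d6

RES = [ 0xae  0xea  0x04  0x04  0x75  0x6d  0x94  0xd6 ]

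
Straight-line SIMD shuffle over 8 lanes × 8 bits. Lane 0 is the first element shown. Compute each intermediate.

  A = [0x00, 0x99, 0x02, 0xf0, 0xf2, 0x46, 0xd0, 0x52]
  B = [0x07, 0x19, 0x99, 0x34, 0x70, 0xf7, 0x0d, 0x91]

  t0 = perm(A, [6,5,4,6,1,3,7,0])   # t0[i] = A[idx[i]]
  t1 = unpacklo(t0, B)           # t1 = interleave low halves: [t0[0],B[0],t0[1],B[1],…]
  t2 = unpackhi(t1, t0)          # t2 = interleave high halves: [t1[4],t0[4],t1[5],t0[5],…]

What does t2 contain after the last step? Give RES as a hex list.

t0 = [0xd0, 0x46, 0xf2, 0xd0, 0x99, 0xf0, 0x52, 0x00]
t1 = [0xd0, 0x07, 0x46, 0x19, 0xf2, 0x99, 0xd0, 0x34]
t2 = [0xf2, 0x99, 0x99, 0xf0, 0xd0, 0x52, 0x34, 0x00]

RES = [0xf2, 0x99, 0x99, 0xf0, 0xd0, 0x52, 0x34, 0x00]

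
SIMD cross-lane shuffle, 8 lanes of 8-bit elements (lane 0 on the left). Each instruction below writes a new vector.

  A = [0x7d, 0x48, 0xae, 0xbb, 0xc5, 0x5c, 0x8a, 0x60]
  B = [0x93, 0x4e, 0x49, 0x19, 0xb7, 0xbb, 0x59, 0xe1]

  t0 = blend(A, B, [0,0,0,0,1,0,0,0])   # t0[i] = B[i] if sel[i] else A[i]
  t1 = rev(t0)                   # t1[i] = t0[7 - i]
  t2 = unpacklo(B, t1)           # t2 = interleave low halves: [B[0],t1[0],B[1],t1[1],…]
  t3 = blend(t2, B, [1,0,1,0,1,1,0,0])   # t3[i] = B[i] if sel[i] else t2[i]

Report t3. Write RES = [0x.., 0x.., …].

RES = [0x93, 0x60, 0x49, 0x8a, 0xb7, 0xbb, 0x19, 0xb7]

→ t0 |7d|48|ae|bb|b7|5c|8a|60|
→ t1 |60|8a|5c|b7|bb|ae|48|7d|
→ t2 |93|60|4e|8a|49|5c|19|b7|
→ t3 |93|60|49|8a|b7|bb|19|b7|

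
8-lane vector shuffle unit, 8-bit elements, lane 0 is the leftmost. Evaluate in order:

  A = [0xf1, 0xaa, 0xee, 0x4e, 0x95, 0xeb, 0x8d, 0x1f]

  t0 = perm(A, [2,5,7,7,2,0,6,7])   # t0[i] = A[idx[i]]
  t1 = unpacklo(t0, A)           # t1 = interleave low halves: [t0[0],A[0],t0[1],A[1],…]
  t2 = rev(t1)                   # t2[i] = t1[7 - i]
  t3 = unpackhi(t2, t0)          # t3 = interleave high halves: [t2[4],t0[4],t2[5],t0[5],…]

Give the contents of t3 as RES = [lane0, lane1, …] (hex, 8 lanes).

→ t0 |ee|eb|1f|1f|ee|f1|8d|1f|
→ t1 |ee|f1|eb|aa|1f|ee|1f|4e|
→ t2 |4e|1f|ee|1f|aa|eb|f1|ee|
→ t3 |aa|ee|eb|f1|f1|8d|ee|1f|

RES = [0xaa, 0xee, 0xeb, 0xf1, 0xf1, 0x8d, 0xee, 0x1f]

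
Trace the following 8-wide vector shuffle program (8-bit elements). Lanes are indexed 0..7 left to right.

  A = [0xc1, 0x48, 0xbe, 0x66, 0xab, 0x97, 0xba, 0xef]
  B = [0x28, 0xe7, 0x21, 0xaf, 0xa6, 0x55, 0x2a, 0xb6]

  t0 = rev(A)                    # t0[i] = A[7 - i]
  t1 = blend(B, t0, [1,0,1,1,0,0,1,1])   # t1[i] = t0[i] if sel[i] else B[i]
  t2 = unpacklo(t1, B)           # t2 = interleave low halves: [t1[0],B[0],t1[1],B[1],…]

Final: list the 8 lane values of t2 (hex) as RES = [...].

RES = [ 0xef  0x28  0xe7  0xe7  0x97  0x21  0xab  0xaf ]

  t0: ef ba 97 ab 66 be 48 c1
  t1: ef e7 97 ab a6 55 48 c1
  t2: ef 28 e7 e7 97 21 ab af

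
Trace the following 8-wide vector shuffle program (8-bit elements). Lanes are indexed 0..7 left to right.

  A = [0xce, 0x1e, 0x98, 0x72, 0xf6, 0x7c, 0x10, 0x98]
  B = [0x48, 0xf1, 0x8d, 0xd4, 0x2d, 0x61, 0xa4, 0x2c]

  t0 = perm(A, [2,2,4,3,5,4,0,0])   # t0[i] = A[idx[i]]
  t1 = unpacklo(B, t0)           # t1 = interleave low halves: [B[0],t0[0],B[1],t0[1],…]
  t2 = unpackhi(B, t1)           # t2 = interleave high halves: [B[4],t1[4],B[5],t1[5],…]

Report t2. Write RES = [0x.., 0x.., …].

t0 = [0x98, 0x98, 0xf6, 0x72, 0x7c, 0xf6, 0xce, 0xce]
t1 = [0x48, 0x98, 0xf1, 0x98, 0x8d, 0xf6, 0xd4, 0x72]
t2 = [0x2d, 0x8d, 0x61, 0xf6, 0xa4, 0xd4, 0x2c, 0x72]

RES = [0x2d, 0x8d, 0x61, 0xf6, 0xa4, 0xd4, 0x2c, 0x72]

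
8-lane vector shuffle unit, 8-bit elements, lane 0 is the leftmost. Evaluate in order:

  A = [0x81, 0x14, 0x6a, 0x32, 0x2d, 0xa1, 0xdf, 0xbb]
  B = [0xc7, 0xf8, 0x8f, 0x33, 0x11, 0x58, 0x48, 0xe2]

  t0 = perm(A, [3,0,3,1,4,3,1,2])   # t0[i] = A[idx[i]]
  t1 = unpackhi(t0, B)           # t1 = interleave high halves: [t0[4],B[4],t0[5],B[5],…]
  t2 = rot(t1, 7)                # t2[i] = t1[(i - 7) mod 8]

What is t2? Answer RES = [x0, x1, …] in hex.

  t0: 32 81 32 14 2d 32 14 6a
  t1: 2d 11 32 58 14 48 6a e2
  t2: 11 32 58 14 48 6a e2 2d

RES = [ 0x11  0x32  0x58  0x14  0x48  0x6a  0xe2  0x2d ]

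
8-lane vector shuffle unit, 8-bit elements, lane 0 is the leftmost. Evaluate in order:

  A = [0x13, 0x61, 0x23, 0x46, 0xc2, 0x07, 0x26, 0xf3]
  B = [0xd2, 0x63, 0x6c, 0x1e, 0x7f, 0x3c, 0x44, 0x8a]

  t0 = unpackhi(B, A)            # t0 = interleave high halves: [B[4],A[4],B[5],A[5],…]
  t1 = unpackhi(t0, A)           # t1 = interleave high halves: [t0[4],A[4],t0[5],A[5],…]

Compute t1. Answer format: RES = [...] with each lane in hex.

RES = [0x44, 0xc2, 0x26, 0x07, 0x8a, 0x26, 0xf3, 0xf3]

t0 = [0x7f, 0xc2, 0x3c, 0x07, 0x44, 0x26, 0x8a, 0xf3]
t1 = [0x44, 0xc2, 0x26, 0x07, 0x8a, 0x26, 0xf3, 0xf3]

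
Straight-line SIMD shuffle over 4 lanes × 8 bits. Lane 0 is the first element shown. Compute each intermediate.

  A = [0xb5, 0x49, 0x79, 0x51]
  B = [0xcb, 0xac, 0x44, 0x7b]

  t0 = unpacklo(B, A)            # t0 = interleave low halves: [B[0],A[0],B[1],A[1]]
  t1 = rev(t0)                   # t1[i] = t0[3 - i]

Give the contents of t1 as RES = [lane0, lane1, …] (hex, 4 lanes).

RES = [0x49, 0xac, 0xb5, 0xcb]

  t0: cb b5 ac 49
  t1: 49 ac b5 cb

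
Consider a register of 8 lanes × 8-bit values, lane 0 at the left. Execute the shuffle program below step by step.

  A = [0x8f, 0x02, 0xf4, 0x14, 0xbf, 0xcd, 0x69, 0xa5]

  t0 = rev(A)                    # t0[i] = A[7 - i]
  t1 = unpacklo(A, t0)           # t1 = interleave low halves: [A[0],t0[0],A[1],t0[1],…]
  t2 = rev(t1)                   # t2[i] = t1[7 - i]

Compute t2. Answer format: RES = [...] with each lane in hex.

RES = [ 0xbf  0x14  0xcd  0xf4  0x69  0x02  0xa5  0x8f ]

→ t0 |a5|69|cd|bf|14|f4|02|8f|
→ t1 |8f|a5|02|69|f4|cd|14|bf|
→ t2 |bf|14|cd|f4|69|02|a5|8f|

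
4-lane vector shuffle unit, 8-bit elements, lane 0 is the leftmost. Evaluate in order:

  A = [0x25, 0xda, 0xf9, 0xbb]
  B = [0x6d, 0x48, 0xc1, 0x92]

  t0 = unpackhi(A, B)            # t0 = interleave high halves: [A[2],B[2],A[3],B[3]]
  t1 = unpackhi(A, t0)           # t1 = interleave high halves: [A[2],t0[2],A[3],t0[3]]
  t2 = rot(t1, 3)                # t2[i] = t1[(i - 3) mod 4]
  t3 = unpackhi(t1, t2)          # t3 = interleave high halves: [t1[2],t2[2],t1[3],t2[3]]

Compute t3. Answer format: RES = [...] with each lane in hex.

→ t0 |f9|c1|bb|92|
→ t1 |f9|bb|bb|92|
→ t2 |bb|bb|92|f9|
→ t3 |bb|92|92|f9|

RES = [0xbb, 0x92, 0x92, 0xf9]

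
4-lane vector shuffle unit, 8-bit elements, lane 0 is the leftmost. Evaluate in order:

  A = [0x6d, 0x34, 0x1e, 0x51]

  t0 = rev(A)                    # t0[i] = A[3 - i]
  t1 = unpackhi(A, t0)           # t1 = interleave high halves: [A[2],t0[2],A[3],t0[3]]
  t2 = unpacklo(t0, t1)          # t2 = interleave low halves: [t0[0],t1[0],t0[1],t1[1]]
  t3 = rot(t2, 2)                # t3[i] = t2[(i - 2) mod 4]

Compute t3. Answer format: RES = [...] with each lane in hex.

RES = [ 0x1e  0x34  0x51  0x1e ]

→ t0 |51|1e|34|6d|
→ t1 |1e|34|51|6d|
→ t2 |51|1e|1e|34|
→ t3 |1e|34|51|1e|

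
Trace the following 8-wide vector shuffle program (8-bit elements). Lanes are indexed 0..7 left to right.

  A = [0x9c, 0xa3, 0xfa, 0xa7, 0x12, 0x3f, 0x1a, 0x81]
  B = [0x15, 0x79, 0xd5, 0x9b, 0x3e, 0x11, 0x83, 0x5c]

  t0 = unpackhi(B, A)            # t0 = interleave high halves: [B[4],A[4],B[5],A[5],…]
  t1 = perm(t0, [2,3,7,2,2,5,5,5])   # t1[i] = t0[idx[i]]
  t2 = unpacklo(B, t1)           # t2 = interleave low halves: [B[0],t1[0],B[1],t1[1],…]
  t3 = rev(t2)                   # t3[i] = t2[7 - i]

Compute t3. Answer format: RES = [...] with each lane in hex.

→ t0 |3e|12|11|3f|83|1a|5c|81|
→ t1 |11|3f|81|11|11|1a|1a|1a|
→ t2 |15|11|79|3f|d5|81|9b|11|
→ t3 |11|9b|81|d5|3f|79|11|15|

RES = [0x11, 0x9b, 0x81, 0xd5, 0x3f, 0x79, 0x11, 0x15]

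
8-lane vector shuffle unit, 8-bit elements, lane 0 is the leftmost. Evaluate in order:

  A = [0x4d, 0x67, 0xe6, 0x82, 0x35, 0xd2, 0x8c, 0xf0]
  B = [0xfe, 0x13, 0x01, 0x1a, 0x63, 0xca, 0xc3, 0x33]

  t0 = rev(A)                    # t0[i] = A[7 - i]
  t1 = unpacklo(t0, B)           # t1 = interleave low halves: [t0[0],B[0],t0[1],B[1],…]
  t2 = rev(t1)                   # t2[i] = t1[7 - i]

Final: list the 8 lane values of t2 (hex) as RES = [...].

  t0: f0 8c d2 35 82 e6 67 4d
  t1: f0 fe 8c 13 d2 01 35 1a
  t2: 1a 35 01 d2 13 8c fe f0

RES = [0x1a, 0x35, 0x01, 0xd2, 0x13, 0x8c, 0xfe, 0xf0]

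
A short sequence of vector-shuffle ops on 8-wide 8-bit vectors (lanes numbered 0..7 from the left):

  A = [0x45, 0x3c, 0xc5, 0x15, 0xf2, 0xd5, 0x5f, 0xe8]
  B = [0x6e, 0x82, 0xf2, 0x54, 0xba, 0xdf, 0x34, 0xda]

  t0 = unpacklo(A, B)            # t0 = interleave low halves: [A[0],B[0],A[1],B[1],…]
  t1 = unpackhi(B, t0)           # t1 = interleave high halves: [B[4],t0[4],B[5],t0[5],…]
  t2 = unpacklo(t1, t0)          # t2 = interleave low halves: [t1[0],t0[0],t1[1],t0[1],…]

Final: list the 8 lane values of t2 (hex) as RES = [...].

→ t0 |45|6e|3c|82|c5|f2|15|54|
→ t1 |ba|c5|df|f2|34|15|da|54|
→ t2 |ba|45|c5|6e|df|3c|f2|82|

RES = [ 0xba  0x45  0xc5  0x6e  0xdf  0x3c  0xf2  0x82 ]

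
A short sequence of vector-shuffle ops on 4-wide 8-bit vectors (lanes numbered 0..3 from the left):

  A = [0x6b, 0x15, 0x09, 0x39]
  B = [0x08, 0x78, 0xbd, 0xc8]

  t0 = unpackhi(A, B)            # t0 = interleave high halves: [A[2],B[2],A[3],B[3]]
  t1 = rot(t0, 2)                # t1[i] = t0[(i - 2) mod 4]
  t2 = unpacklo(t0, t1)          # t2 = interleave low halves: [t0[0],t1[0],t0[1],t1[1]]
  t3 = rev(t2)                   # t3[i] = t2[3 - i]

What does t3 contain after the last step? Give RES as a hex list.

RES = [0xc8, 0xbd, 0x39, 0x09]

→ t0 |09|bd|39|c8|
→ t1 |39|c8|09|bd|
→ t2 |09|39|bd|c8|
→ t3 |c8|bd|39|09|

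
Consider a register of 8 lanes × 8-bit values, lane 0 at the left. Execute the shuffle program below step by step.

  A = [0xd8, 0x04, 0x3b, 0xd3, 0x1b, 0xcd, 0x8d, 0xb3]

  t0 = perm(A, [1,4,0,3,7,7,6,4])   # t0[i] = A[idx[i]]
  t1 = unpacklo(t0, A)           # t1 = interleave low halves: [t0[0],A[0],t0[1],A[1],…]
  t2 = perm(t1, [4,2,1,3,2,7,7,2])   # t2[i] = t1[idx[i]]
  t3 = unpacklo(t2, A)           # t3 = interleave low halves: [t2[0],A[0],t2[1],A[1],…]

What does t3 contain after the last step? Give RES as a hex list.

  t0: 04 1b d8 d3 b3 b3 8d 1b
  t1: 04 d8 1b 04 d8 3b d3 d3
  t2: d8 1b d8 04 1b d3 d3 1b
  t3: d8 d8 1b 04 d8 3b 04 d3

RES = [0xd8, 0xd8, 0x1b, 0x04, 0xd8, 0x3b, 0x04, 0xd3]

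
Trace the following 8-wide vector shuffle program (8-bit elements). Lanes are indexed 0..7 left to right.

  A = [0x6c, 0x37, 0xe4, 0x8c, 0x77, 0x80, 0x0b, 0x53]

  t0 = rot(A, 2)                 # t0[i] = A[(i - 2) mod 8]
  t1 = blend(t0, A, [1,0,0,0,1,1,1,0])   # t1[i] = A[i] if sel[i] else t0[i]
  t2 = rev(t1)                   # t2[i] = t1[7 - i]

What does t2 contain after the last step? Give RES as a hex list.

RES = [ 0x80  0x0b  0x80  0x77  0x37  0x6c  0x53  0x6c ]

  t0: 0b 53 6c 37 e4 8c 77 80
  t1: 6c 53 6c 37 77 80 0b 80
  t2: 80 0b 80 77 37 6c 53 6c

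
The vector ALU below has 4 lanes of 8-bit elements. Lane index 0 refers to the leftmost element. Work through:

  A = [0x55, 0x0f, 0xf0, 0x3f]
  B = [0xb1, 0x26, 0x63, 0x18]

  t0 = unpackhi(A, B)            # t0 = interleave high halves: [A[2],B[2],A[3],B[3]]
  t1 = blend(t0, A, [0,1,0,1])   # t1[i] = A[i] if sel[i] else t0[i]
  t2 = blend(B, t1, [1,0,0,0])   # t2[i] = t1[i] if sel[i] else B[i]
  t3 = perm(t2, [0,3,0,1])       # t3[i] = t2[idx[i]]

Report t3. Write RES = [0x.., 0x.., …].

→ t0 |f0|63|3f|18|
→ t1 |f0|0f|3f|3f|
→ t2 |f0|26|63|18|
→ t3 |f0|18|f0|26|

RES = [ 0xf0  0x18  0xf0  0x26 ]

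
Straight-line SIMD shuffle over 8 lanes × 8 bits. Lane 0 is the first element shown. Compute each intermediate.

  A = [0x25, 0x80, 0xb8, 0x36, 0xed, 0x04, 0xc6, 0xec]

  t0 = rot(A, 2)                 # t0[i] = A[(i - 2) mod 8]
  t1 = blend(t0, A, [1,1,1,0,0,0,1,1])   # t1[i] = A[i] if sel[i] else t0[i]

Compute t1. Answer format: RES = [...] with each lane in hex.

→ t0 |c6|ec|25|80|b8|36|ed|04|
→ t1 |25|80|b8|80|b8|36|c6|ec|

RES = [0x25, 0x80, 0xb8, 0x80, 0xb8, 0x36, 0xc6, 0xec]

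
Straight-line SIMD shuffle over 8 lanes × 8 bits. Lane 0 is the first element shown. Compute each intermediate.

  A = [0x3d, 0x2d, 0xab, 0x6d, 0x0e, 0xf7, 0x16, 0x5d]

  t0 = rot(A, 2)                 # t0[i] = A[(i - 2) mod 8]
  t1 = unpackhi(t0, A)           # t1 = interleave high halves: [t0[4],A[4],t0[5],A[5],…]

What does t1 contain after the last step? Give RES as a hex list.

RES = [ 0xab  0x0e  0x6d  0xf7  0x0e  0x16  0xf7  0x5d ]

  t0: 16 5d 3d 2d ab 6d 0e f7
  t1: ab 0e 6d f7 0e 16 f7 5d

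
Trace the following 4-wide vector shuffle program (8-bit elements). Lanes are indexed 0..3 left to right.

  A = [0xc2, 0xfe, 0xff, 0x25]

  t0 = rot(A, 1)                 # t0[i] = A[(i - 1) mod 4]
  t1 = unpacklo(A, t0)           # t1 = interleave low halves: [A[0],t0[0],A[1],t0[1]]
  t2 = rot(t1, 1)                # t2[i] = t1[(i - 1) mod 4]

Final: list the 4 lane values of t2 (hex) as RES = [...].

  t0: 25 c2 fe ff
  t1: c2 25 fe c2
  t2: c2 c2 25 fe

RES = [0xc2, 0xc2, 0x25, 0xfe]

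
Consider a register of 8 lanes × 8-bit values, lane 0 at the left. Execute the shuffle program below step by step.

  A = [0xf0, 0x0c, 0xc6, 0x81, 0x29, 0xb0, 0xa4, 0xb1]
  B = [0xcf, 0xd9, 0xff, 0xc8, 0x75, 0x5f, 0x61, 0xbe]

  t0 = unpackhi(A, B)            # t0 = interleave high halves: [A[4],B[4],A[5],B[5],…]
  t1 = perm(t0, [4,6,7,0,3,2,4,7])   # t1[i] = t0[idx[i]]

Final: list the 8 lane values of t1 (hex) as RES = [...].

t0 = [0x29, 0x75, 0xb0, 0x5f, 0xa4, 0x61, 0xb1, 0xbe]
t1 = [0xa4, 0xb1, 0xbe, 0x29, 0x5f, 0xb0, 0xa4, 0xbe]

RES = [ 0xa4  0xb1  0xbe  0x29  0x5f  0xb0  0xa4  0xbe ]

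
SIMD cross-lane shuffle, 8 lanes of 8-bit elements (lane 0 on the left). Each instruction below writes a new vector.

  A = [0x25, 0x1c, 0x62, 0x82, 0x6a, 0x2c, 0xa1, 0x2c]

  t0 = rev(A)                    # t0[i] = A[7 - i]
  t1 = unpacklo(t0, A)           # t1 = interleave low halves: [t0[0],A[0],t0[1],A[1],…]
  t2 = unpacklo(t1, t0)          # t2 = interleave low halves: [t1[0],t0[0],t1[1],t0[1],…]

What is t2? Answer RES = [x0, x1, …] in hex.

RES = [0x2c, 0x2c, 0x25, 0xa1, 0xa1, 0x2c, 0x1c, 0x6a]

→ t0 |2c|a1|2c|6a|82|62|1c|25|
→ t1 |2c|25|a1|1c|2c|62|6a|82|
→ t2 |2c|2c|25|a1|a1|2c|1c|6a|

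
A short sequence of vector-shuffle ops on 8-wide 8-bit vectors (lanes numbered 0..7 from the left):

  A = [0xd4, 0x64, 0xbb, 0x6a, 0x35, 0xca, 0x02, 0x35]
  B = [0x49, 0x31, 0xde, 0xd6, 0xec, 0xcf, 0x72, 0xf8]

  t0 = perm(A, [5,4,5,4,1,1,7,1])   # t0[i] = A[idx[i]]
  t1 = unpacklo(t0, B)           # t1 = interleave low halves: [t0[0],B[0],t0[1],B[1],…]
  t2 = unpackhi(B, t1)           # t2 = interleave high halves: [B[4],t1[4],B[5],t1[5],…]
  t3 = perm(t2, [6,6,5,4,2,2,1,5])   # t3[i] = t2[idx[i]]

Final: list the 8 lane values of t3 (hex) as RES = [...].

  t0: ca 35 ca 35 64 64 35 64
  t1: ca 49 35 31 ca de 35 d6
  t2: ec ca cf de 72 35 f8 d6
  t3: f8 f8 35 72 cf cf ca 35

RES = [0xf8, 0xf8, 0x35, 0x72, 0xcf, 0xcf, 0xca, 0x35]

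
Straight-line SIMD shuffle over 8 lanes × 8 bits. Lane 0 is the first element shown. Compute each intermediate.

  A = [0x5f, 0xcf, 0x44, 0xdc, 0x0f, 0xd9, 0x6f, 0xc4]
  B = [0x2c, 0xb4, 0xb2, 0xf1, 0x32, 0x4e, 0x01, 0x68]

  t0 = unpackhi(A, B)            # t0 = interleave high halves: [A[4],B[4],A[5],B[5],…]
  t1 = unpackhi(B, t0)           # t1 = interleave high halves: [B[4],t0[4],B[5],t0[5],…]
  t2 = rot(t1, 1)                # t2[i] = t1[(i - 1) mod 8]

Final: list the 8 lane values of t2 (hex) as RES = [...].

RES = [ 0x68  0x32  0x6f  0x4e  0x01  0x01  0xc4  0x68 ]

→ t0 |0f|32|d9|4e|6f|01|c4|68|
→ t1 |32|6f|4e|01|01|c4|68|68|
→ t2 |68|32|6f|4e|01|01|c4|68|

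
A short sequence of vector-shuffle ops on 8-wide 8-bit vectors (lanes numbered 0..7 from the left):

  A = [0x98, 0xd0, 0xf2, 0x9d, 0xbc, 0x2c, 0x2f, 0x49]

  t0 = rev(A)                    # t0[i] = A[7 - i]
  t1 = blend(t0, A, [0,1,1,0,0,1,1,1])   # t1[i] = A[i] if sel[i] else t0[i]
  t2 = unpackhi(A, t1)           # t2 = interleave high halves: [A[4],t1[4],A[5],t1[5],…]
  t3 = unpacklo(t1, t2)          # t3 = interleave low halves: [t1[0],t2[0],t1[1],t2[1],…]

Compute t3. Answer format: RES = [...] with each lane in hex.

  t0: 49 2f 2c bc 9d f2 d0 98
  t1: 49 d0 f2 bc 9d 2c 2f 49
  t2: bc 9d 2c 2c 2f 2f 49 49
  t3: 49 bc d0 9d f2 2c bc 2c

RES = [0x49, 0xbc, 0xd0, 0x9d, 0xf2, 0x2c, 0xbc, 0x2c]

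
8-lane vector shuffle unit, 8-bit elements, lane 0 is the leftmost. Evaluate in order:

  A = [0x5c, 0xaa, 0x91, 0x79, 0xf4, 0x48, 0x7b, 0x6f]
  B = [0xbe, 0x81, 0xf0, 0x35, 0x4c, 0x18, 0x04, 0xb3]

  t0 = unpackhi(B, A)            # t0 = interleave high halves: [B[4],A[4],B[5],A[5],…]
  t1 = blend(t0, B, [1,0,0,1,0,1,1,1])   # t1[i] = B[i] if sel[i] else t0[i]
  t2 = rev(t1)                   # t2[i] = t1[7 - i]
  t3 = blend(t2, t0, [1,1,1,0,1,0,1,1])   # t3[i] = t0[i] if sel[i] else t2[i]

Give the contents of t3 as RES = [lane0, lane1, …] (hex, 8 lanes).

RES = [ 0x4c  0xf4  0x18  0x04  0x04  0x18  0xb3  0x6f ]

→ t0 |4c|f4|18|48|04|7b|b3|6f|
→ t1 |be|f4|18|35|04|18|04|b3|
→ t2 |b3|04|18|04|35|18|f4|be|
→ t3 |4c|f4|18|04|04|18|b3|6f|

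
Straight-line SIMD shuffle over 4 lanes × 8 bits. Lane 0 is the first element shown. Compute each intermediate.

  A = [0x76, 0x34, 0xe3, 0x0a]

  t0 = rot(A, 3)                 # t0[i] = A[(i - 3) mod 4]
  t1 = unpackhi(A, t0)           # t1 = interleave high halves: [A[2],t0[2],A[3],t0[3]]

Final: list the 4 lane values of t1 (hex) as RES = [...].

  t0: 34 e3 0a 76
  t1: e3 0a 0a 76

RES = [0xe3, 0x0a, 0x0a, 0x76]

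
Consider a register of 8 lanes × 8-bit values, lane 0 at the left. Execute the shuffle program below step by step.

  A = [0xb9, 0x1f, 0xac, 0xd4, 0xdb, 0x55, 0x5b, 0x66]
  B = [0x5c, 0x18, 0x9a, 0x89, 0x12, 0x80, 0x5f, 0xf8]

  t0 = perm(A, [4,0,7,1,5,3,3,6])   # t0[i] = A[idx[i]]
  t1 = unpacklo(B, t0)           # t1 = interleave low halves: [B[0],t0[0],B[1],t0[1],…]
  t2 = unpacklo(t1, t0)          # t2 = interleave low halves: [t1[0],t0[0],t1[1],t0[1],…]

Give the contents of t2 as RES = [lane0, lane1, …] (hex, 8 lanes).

RES = [ 0x5c  0xdb  0xdb  0xb9  0x18  0x66  0xb9  0x1f ]

→ t0 |db|b9|66|1f|55|d4|d4|5b|
→ t1 |5c|db|18|b9|9a|66|89|1f|
→ t2 |5c|db|db|b9|18|66|b9|1f|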